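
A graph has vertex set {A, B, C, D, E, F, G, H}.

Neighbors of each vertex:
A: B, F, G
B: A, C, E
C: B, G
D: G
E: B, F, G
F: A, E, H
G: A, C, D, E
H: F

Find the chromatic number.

2

A and G are adjacent, so at least 2 colors are needed.
2 colors suffice: color 1 → {B, F, G}; color 2 → {A, C, D, E, H}. Every edge joins two different colors.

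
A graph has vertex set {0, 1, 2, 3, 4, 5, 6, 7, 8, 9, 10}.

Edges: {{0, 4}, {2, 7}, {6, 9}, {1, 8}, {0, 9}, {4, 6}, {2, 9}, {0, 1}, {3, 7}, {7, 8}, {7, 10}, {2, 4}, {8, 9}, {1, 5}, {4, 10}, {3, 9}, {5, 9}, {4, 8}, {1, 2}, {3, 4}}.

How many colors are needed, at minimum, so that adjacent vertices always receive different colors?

2

4 and 10 are adjacent, so at least 2 colors are needed.
2 colors suffice: color a → {1, 4, 7, 9}; color b → {0, 2, 3, 5, 6, 8, 10}. Every edge joins two different colors.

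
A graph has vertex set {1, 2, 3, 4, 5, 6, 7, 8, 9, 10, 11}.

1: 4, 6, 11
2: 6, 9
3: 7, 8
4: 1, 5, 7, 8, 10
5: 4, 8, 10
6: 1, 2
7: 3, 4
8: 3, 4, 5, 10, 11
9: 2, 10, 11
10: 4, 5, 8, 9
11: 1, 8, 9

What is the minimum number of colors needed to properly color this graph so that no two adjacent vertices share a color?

4, 5, 8, 10 form a clique, so at least 4 colors are needed.
A valid assignment using 4 colors: 1=blue, 2=green, 3=red, 4=red, 5=yellow, 6=red, 7=blue, 8=blue, 9=blue, 10=green, 11=red. No two adjacent vertices share a color.

4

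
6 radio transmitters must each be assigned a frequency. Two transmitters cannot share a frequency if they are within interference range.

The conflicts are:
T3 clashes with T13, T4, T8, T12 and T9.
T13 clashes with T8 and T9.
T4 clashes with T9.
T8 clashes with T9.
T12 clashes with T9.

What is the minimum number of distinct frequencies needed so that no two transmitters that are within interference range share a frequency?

T3, T13, T8, T9 all conflict with each other, so at least 4 frequencies are needed.
4 frequencies suffice: frequency 1 → {T9}; frequency 2 → {T3}; frequency 3 → {T13, T4, T12}; frequency 4 → {T8}. Every pair that conflicts lands in different frequencies.

4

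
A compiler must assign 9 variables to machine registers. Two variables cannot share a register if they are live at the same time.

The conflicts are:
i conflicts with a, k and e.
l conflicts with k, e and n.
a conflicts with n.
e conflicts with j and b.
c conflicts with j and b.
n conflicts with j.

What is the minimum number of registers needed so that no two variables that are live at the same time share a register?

The cycle n-l-k-i-a-n has odd length 5, so it cannot be 2-colored; at least 3 registers are needed.
Using 3 registers: i=2, l=2, a=3, k=1, e=1, c=1, n=1, j=2, b=2. Every pair that conflicts lands in different registers.

3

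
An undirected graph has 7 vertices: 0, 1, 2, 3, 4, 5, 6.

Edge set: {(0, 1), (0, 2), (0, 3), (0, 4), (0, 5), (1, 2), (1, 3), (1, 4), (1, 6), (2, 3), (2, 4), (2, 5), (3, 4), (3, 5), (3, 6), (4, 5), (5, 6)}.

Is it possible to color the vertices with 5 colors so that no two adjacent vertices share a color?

The chromatic number is 5. 0, 1, 2, 3, 4 are pairwise adjacent (a clique of size 5), so at least 5 colors are needed.
5 colors suffice: 0=d, 1=b, 2=e, 3=a, 4=c, 5=b, 6=c.
That is already a proper 5-coloring.

Yes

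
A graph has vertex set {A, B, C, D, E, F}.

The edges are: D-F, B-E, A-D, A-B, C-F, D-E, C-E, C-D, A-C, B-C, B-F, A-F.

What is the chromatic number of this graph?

4

A, B, C, F are pairwise adjacent (a clique of size 4), so at least 4 colors are needed.
One proper 4-coloring: A=3, B=2, C=1, D=2, E=3, F=4. No two adjacent vertices share a color.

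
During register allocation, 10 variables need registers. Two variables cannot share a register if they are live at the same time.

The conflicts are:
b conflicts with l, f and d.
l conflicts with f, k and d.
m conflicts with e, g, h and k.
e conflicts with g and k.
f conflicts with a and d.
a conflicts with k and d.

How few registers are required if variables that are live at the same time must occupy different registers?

4

b, l, f, d all conflict with each other, so at least 4 registers are needed.
4 registers suffice: register 1 → {f, g, h, k}; register 2 → {m, d}; register 3 → {l, e, a}; register 4 → {b}. No two conflicting variables share a register.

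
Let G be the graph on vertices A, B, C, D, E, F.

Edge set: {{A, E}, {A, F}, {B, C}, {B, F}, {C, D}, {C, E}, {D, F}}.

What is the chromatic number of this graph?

3

The cycle E-C-D-F-A-E has odd length 5, so it cannot be 2-colored; at least 3 colors are needed.
A valid assignment using 3 colors: A=2, B=2, C=1, D=2, E=3, F=1. Each edge has distinct colors on its endpoints.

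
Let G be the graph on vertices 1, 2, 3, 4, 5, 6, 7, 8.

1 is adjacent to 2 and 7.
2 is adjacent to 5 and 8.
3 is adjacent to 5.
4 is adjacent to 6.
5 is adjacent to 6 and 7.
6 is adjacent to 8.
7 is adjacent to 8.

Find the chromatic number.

2

6 and 8 are adjacent, so at least 2 colors are needed.
2 colors suffice: color a → {1, 4, 5, 8}; color b → {2, 3, 6, 7}. Every edge joins two different colors.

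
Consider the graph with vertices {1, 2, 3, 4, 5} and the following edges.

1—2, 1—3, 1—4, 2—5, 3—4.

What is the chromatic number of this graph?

1, 3, 4 form a triangle, so at least 3 colors are needed.
One proper 3-coloring: 1=red, 2=blue, 3=blue, 4=green, 5=red. No two adjacent vertices share a color.

3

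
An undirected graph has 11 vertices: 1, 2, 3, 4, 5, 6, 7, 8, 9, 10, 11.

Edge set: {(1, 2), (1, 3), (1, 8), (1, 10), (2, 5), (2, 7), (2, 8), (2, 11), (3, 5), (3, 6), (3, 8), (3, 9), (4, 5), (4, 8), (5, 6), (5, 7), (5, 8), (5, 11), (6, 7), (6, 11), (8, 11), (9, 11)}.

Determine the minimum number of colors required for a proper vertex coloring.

4

2, 5, 8, 11 form a clique, so at least 4 colors are needed.
4 colors suffice: 1=a, 2=d, 3=c, 4=c, 5=a, 6=b, 7=c, 8=b, 9=a, 10=b, 11=c. No two adjacent vertices share a color.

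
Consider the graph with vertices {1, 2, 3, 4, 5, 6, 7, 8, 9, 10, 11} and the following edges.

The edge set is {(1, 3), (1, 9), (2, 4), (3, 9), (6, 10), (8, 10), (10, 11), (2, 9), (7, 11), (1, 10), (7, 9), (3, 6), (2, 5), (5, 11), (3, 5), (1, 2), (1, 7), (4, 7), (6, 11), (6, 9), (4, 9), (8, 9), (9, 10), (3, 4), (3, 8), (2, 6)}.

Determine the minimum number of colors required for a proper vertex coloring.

1, 7, 9 form a triangle, so at least 3 colors are needed.
3 colors suffice: color a → {9, 11}; color b → {2, 3, 7, 10}; color c → {1, 4, 5, 6, 8}. No two adjacent vertices share a color.

3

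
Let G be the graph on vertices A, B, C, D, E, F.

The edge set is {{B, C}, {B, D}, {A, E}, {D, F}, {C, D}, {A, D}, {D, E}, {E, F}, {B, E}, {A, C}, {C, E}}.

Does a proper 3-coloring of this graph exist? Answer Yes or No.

No

A, C, D, E form a clique, so at least 4 colors are needed.
So 3 colors are not enough.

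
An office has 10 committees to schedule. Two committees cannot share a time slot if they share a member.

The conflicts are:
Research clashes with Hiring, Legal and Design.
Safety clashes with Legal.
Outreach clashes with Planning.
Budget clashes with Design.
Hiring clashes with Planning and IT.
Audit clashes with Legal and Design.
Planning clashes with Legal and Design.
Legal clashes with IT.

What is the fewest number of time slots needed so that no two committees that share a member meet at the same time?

2

Research and Hiring conflict, so at least 2 time slots are needed.
A valid assignment using 2 time slots: Research=2, Safety=2, Outreach=1, Budget=2, Hiring=1, Audit=2, Planning=2, Legal=1, IT=2, Design=1. Every pair that conflicts lands in different time slots.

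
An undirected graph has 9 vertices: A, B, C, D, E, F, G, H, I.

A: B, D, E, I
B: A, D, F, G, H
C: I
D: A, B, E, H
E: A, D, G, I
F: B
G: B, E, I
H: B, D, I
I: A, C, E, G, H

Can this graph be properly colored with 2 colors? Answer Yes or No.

B, D, H form a triangle, so at least 3 colors are needed.
So 2 colors are not enough.

No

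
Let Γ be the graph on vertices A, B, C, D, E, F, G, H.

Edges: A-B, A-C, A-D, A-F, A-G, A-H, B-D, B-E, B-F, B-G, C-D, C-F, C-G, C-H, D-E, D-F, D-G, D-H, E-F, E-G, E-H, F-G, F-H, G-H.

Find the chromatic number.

6

A, C, D, F, G, H are pairwise adjacent (a clique of size 6), so at least 6 colors are needed.
One proper 6-coloring: A=4, B=5, C=6, D=1, E=4, F=2, G=3, H=5. Every edge joins two different colors.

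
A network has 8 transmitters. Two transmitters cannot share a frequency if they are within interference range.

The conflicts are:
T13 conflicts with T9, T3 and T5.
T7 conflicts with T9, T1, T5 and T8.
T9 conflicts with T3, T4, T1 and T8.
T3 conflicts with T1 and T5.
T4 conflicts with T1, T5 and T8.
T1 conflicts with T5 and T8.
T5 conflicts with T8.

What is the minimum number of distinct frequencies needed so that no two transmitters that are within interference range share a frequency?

T7, T1, T5, T8 pairwise conflict, so at least 4 frequencies are needed.
Using 4 frequencies: T13=2, T7=4, T9=1, T3=3, T4=4, T1=2, T5=1, T8=3. Each listed conflict is separated.

4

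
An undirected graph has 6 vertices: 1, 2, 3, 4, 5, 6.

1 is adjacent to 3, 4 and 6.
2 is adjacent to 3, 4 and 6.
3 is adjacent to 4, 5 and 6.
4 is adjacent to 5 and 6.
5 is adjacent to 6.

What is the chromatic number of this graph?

1, 3, 4, 6 form a clique, so at least 4 colors are needed.
4 colors suffice: color a → {6}; color b → {4}; color c → {3}; color d → {1, 2, 5}. Every edge joins two different colors.

4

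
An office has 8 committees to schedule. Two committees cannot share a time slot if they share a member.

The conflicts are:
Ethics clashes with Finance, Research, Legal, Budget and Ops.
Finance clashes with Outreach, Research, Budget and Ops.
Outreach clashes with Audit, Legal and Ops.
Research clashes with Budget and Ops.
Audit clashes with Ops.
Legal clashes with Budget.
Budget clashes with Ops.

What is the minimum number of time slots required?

5

Ethics, Finance, Research, Budget, Ops are mutually in conflict, so at least 5 time slots are needed.
5 time slots suffice: time slot 1 → {Legal, Ops}; time slot 2 → {Finance, Audit}; time slot 3 → {Ethics, Outreach}; time slot 4 → {Budget}; time slot 5 → {Research}. Each listed conflict is separated.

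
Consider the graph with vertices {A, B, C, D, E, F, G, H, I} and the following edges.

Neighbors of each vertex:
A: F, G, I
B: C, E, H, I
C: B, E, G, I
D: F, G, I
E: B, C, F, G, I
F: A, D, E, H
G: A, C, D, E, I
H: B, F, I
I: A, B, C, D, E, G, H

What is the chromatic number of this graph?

B, C, E, I form a clique, so at least 4 colors are needed.
One proper 4-coloring: A=2, B=3, C=4, D=2, E=2, F=1, G=3, H=2, I=1. Each edge has distinct colors on its endpoints.

4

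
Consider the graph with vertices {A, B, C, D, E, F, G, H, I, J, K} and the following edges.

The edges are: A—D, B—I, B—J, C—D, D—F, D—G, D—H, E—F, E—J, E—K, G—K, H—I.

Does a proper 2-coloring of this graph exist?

No

The cycle F-D-G-K-E-F has odd length 5, so it cannot be 2-colored; at least 3 colors are needed.
So 2 colors are not enough.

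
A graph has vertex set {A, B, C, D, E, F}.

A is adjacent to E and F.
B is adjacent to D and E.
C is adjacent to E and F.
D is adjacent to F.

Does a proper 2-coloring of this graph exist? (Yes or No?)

No

The cycle F-C-E-B-D-F has odd length 5, so it cannot be 2-colored; at least 3 colors are needed.
So 2 colors are not enough.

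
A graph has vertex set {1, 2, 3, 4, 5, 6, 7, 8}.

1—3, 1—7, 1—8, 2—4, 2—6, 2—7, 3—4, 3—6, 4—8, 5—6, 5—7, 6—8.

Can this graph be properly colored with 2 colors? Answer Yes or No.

No

The cycle 1-3-4-2-7-1 has odd length 5, so it cannot be 2-colored; at least 3 colors are needed.
So 2 colors are not enough.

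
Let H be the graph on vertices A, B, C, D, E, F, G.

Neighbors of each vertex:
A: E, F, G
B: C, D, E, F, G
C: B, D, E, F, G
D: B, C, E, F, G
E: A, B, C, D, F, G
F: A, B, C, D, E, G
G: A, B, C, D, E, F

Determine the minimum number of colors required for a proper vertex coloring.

B, C, D, E, F, G form a clique, so at least 6 colors are needed.
A valid assignment using 6 colors: A=4, B=6, C=4, D=5, E=2, F=1, G=3. Every edge joins two different colors.

6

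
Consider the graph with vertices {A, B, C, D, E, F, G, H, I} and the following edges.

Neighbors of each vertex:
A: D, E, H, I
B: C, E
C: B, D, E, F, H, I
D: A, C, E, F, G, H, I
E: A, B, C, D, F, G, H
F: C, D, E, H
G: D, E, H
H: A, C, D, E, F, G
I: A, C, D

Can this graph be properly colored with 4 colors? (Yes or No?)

C, D, E, F, H are pairwise adjacent (a clique of size 5), so at least 5 colors are needed.
So 4 colors are not enough.

No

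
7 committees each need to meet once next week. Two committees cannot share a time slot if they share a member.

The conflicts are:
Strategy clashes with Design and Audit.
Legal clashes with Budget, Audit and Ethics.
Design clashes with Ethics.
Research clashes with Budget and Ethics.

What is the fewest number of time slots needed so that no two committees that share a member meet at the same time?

3

The cycle Strategy-Design-Ethics-Legal-Audit-Strategy has odd length 5, so it cannot be 2-colored; at least 3 time slots are needed.
3 time slots suffice: Strategy=1, Legal=2, Design=2, Research=2, Budget=1, Audit=3, Ethics=1. Every pair that conflicts lands in different time slots.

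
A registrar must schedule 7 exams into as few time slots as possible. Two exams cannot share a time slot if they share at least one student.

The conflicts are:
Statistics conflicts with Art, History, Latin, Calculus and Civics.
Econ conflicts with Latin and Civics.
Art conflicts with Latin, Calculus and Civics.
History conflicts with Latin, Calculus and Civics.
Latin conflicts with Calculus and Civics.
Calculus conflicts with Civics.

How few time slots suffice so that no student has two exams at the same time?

Statistics, Art, Latin, Calculus, Civics pairwise conflict, so at least 5 time slots are needed.
5 time slots suffice: time slot 1 → {Latin}; time slot 2 → {Civics}; time slot 3 → {Econ, Calculus}; time slot 4 → {Statistics}; time slot 5 → {Art, History}. No two conflicting exams share a time slot.

5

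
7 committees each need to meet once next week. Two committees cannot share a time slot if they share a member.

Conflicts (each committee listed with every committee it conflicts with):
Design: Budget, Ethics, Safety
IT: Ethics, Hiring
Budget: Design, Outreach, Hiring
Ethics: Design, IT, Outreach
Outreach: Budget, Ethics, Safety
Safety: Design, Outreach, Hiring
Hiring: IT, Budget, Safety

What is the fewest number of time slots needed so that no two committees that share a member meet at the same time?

3

The cycle IT-Hiring-Safety-Outreach-Ethics-IT has odd length 5, so it cannot be 2-colored; at least 3 time slots are needed.
3 time slots suffice: time slot 1 → {Budget, Ethics, Safety}; time slot 2 → {Design, Outreach, Hiring}; time slot 3 → {IT}. Every pair that conflicts lands in different time slots.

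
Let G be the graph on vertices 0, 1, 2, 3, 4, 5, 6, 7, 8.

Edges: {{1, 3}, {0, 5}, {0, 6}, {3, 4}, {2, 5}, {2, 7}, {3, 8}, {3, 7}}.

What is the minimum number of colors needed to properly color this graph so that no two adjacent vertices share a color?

2

0 and 5 are adjacent, so at least 2 colors are needed.
2 colors suffice: 0=red, 1=blue, 2=red, 3=red, 4=blue, 5=blue, 6=blue, 7=blue, 8=blue. No two adjacent vertices share a color.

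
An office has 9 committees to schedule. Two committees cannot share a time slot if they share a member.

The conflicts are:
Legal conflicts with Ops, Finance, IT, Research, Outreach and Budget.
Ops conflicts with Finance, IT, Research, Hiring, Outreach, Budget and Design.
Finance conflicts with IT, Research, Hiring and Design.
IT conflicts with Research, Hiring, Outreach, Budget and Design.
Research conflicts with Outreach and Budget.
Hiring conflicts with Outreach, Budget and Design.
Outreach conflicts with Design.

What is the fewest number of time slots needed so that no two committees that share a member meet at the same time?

Ops, IT, Hiring, Outreach, Design are mutually in conflict, so at least 5 time slots are needed.
5 time slots suffice: Legal=3, Ops=2, Finance=4, IT=1, Research=5, Hiring=3, Outreach=4, Budget=4, Design=5. Every pair that conflicts lands in different time slots.

5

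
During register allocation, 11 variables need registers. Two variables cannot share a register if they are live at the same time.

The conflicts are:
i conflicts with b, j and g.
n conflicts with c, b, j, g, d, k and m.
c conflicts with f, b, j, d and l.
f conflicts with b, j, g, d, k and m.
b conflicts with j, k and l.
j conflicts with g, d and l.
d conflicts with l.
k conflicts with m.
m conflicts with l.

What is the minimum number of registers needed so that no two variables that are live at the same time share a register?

c, f, b, j are mutually in conflict, so at least 4 registers are needed.
A valid assignment using 4 registers: i=2, n=2, c=4, f=2, b=3, j=1, g=3, d=3, k=1, m=3, l=2. Each listed conflict is separated.

4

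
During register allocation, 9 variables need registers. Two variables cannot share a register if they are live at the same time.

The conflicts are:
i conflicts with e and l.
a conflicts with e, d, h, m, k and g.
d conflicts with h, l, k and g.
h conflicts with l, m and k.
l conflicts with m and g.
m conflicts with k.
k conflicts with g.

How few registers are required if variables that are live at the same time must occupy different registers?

4

a, d, h, k all conflict with each other, so at least 4 registers are needed.
4 registers suffice: i=2, a=1, e=3, d=4, h=3, l=1, m=4, k=2, g=3. Each listed conflict is separated.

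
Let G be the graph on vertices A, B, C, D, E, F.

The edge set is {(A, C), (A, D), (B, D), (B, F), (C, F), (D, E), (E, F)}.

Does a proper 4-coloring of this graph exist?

Yes

The chromatic number is 3. The cycle A-D-E-F-C-A has odd length 5, so it cannot be 2-colored; at least 3 colors are needed.
3 colors suffice: A=green, B=blue, C=blue, D=red, E=blue, F=red.
Since 4 ≥ 3, a proper 4-coloring certainly exists.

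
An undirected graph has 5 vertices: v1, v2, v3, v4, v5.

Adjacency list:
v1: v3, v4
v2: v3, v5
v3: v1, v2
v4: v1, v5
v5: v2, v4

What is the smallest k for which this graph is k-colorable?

3

The cycle v3-v1-v4-v5-v2-v3 has odd length 5, so it cannot be 2-colored; at least 3 colors are needed.
One proper 3-coloring: v1=2, v2=1, v3=3, v4=1, v5=2. No two adjacent vertices share a color.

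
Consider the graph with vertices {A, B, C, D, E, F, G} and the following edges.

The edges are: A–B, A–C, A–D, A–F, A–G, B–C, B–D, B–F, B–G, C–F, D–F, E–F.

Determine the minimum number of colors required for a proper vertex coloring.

4

A, B, D, F are mutually adjacent (a clique of size 4), so at least 4 colors are needed.
4 colors suffice: color red → {A, E}; color blue → {B}; color green → {F, G}; color yellow → {C, D}. Each edge has distinct colors on its endpoints.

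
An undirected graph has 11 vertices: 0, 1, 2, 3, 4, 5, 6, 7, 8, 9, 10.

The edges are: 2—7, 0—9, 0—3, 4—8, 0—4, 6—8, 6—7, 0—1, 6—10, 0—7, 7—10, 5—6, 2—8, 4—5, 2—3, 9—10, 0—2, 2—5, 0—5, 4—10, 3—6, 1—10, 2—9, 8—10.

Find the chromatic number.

3

0, 2, 3 form a triangle, so at least 3 colors are needed.
3 colors suffice: color red → {0, 10}; color blue → {1, 2, 4, 6}; color green → {3, 5, 7, 8, 9}. No two adjacent vertices share a color.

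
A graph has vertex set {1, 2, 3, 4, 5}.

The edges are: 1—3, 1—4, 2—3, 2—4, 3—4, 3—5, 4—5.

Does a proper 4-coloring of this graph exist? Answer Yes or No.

Yes

The chromatic number is 3. 1, 3, 4 are pairwise adjacent, so at least 3 colors are needed.
3 colors suffice: color red → {3}; color blue → {4}; color green → {1, 2, 5}.
Since 4 ≥ 3, a proper 4-coloring certainly exists.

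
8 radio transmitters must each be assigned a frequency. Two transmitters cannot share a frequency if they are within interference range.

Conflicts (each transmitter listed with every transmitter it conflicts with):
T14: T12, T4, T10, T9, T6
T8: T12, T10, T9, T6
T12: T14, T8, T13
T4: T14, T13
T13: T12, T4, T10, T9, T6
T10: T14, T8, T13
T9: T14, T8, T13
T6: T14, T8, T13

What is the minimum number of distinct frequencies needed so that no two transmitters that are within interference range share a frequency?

T14 and T9 conflict, so at least 2 frequencies are needed.
2 frequencies suffice: T14=1, T8=1, T12=2, T4=2, T13=1, T10=2, T9=2, T6=2. Every pair that conflicts lands in different frequencies.

2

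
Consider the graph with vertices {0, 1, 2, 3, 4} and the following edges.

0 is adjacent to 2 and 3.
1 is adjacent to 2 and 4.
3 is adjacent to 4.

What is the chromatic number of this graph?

The cycle 0-3-4-1-2-0 has odd length 5, so it cannot be 2-colored; at least 3 colors are needed.
3 colors suffice: color red → {0, 4}; color blue → {2, 3}; color green → {1}. No two adjacent vertices share a color.

3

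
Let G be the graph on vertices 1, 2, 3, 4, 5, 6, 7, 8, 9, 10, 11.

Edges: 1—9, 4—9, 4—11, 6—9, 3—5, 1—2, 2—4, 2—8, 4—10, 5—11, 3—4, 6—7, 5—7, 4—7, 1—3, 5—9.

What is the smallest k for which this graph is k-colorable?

4 and 9 are adjacent, so at least 2 colors are needed.
2 colors suffice: color a → {1, 4, 5, 6, 8}; color b → {2, 3, 7, 9, 10, 11}. Each edge has distinct colors on its endpoints.

2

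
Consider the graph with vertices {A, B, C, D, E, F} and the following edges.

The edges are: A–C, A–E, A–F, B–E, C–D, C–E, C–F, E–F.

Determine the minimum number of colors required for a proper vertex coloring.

A, C, E, F are pairwise adjacent (a clique of size 4), so at least 4 colors are needed.
One proper 4-coloring: A=3, B=1, C=1, D=2, E=2, F=4. Each edge has distinct colors on its endpoints.

4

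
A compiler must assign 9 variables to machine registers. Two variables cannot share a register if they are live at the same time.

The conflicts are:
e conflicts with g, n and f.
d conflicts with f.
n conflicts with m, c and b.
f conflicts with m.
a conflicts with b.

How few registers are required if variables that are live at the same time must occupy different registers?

e and f conflict, so at least 2 registers are needed.
2 registers suffice: register 1 → {g, n, f, a}; register 2 → {e, d, m, c, b}. Every pair that conflicts lands in different registers.

2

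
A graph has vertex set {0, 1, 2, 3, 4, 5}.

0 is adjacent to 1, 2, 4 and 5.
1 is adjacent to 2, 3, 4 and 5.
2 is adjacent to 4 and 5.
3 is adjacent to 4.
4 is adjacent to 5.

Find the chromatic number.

5

0, 1, 2, 4, 5 are pairwise adjacent (a clique of size 5), so at least 5 colors are needed.
5 colors suffice: color red → {4}; color blue → {1}; color green → {3, 5}; color yellow → {0}; color purple → {2}. No two adjacent vertices share a color.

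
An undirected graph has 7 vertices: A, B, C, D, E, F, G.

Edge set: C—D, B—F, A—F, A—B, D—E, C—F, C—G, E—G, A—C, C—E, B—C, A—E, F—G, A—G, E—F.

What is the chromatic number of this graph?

5

A, C, E, F, G are mutually adjacent (a clique of size 5), so at least 5 colors are needed.
5 colors suffice: color 1 → {C}; color 2 → {A, D}; color 3 → {F}; color 4 → {B, E}; color 5 → {G}. Each edge has distinct colors on its endpoints.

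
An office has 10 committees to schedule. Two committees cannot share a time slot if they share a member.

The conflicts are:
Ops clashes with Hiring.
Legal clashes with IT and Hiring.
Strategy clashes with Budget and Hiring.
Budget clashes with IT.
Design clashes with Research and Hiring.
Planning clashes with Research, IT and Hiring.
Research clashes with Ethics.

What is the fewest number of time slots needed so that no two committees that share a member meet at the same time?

The cycle Budget-Strategy-Hiring-Planning-IT-Budget has odd length 5, so it cannot be 2-colored; at least 3 time slots are needed.
3 time slots suffice: time slot 1 → {Research, IT, Hiring}; time slot 2 → {Ops, Legal, Strategy, Design, Planning, Ethics}; time slot 3 → {Budget}. Each listed conflict is separated.

3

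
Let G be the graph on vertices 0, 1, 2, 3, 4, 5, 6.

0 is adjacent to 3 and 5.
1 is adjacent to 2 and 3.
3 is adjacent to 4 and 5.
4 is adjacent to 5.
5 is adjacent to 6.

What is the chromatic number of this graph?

3

3, 4, 5 are pairwise adjacent, so at least 3 colors are needed.
A valid assignment using 3 colors: 0=green, 1=red, 2=blue, 3=blue, 4=green, 5=red, 6=blue. Each edge has distinct colors on its endpoints.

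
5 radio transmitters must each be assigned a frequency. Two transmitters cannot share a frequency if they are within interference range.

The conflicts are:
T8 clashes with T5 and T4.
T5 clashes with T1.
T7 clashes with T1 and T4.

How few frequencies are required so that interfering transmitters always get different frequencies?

3

The cycle T8-T4-T7-T1-T5-T8 has odd length 5, so it cannot be 2-colored; at least 3 frequencies are needed.
Using 3 frequencies: T8=3, T5=1, T7=1, T1=2, T4=2. No two conflicting transmitters share a frequency.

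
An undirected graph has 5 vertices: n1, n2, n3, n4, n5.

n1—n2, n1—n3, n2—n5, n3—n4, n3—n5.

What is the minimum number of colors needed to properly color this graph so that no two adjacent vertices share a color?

n3 and n4 are adjacent, so at least 2 colors are needed.
One proper 2-coloring: n1=2, n2=1, n3=1, n4=2, n5=2. Every edge joins two different colors.

2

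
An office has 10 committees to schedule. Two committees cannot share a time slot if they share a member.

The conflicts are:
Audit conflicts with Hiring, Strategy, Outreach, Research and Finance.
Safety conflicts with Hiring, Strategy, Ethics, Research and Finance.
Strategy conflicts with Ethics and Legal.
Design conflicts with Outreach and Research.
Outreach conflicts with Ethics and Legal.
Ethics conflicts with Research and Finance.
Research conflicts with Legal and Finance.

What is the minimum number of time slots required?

Safety, Ethics, Research, Finance pairwise conflict, so at least 4 time slots are needed.
4 time slots suffice: Audit=2, Safety=3, Hiring=1, Strategy=1, Design=2, Outreach=1, Ethics=2, Research=1, Legal=2, Finance=4. Every pair that conflicts lands in different time slots.

4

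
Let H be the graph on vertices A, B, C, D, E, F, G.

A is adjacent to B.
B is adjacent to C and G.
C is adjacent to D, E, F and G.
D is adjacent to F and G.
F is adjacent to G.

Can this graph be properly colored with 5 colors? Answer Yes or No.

The chromatic number is 4. C, D, F, G are pairwise adjacent (a clique of size 4), so at least 4 colors are needed.
4 colors suffice: A=red, B=green, C=red, D=green, E=blue, F=yellow, G=blue.
Since 5 ≥ 4, a proper 5-coloring certainly exists.

Yes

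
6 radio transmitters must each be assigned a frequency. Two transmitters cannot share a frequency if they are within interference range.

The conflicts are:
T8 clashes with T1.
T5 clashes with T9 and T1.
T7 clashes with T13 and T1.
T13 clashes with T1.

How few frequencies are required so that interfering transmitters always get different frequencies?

3

T7, T13, T1 all conflict with each other, so at least 3 frequencies are needed.
3 frequencies suffice: T8=2, T5=2, T7=2, T9=1, T13=3, T1=1. Every pair that conflicts lands in different frequencies.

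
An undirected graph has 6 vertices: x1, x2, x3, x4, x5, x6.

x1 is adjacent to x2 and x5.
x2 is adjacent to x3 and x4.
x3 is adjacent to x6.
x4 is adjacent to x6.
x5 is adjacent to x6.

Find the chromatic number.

3

The cycle x6-x3-x2-x1-x5-x6 has odd length 5, so it cannot be 2-colored; at least 3 colors are needed.
3 colors suffice: color red → {x2, x6}; color blue → {x3, x4, x5}; color green → {x1}. No two adjacent vertices share a color.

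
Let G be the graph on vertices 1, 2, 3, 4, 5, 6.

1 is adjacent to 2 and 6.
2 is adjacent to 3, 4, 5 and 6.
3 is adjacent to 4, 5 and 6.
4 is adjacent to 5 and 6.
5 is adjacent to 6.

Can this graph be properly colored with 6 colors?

The chromatic number is 5. 2, 3, 4, 5, 6 are mutually adjacent (a clique of size 5), so at least 5 colors are needed.
5 colors suffice: color a → {6}; color b → {2}; color c → {1, 3}; color d → {5}; color e → {4}.
Since 6 ≥ 5, a proper 6-coloring certainly exists.

Yes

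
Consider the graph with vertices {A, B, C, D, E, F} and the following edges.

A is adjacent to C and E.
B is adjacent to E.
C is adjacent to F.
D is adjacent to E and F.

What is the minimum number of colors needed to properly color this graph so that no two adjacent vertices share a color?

3

The cycle C-A-E-D-F-C has odd length 5, so it cannot be 2-colored; at least 3 colors are needed.
A valid assignment using 3 colors: A=2, B=2, C=3, D=2, E=1, F=1. No two adjacent vertices share a color.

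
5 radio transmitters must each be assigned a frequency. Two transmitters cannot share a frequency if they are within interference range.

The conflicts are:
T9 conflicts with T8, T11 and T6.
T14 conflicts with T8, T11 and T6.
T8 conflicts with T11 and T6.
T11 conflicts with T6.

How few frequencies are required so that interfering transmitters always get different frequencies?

T14, T8, T11, T6 all conflict with each other, so at least 4 frequencies are needed.
A valid assignment using 4 frequencies: T9=4, T14=4, T8=2, T11=3, T6=1. Each listed conflict is separated.

4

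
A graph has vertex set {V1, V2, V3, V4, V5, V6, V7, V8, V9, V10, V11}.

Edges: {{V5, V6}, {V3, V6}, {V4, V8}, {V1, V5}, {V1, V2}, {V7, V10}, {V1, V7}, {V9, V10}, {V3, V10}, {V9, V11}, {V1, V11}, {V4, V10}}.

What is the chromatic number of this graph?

3

The cycle V9-V11-V1-V7-V10-V9 has odd length 5, so it cannot be 2-colored; at least 3 colors are needed.
3 colors suffice: color R → {V1, V6, V8, V10}; color B → {V2, V3, V4, V5, V7, V9}; color G → {V11}. No two adjacent vertices share a color.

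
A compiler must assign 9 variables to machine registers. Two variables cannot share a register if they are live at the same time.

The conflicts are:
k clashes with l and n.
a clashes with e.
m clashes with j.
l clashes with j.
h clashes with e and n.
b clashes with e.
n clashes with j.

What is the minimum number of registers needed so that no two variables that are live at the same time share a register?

h and n conflict, so at least 2 registers are needed.
2 registers suffice: k=2, a=2, m=1, l=1, h=2, b=2, e=1, n=1, j=2. Each listed conflict is separated.

2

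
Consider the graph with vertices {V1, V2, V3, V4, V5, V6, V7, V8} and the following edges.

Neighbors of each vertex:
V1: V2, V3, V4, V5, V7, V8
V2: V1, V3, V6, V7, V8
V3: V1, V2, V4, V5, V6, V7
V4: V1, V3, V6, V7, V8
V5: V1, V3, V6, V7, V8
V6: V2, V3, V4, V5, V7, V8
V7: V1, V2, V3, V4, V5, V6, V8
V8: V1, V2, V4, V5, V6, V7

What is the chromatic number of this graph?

4

V3, V5, V6, V7 are mutually adjacent (a clique of size 4), so at least 4 colors are needed.
4 colors suffice: color 1 → {V7}; color 2 → {V1, V6}; color 3 → {V3, V8}; color 4 → {V2, V4, V5}. No two adjacent vertices share a color.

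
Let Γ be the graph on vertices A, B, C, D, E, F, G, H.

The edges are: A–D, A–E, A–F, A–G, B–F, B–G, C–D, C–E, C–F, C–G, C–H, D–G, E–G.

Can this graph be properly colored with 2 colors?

C, D, G form a triangle, so at least 3 colors are needed.
So 2 colors are not enough.

No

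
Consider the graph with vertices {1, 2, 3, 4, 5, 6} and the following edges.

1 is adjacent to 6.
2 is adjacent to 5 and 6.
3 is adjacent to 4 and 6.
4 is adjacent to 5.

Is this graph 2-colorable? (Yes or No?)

The cycle 5-2-6-3-4-5 has odd length 5, so it cannot be 2-colored; at least 3 colors are needed.
So 2 colors are not enough.

No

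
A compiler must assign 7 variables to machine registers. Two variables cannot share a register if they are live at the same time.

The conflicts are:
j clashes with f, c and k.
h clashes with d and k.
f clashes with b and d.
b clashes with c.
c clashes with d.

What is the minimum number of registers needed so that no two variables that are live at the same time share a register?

The cycle h-d-f-j-k-h has odd length 5, so it cannot be 2-colored; at least 3 registers are needed.
3 registers suffice: j=2, h=3, f=1, b=2, c=1, d=2, k=1. Each listed conflict is separated.

3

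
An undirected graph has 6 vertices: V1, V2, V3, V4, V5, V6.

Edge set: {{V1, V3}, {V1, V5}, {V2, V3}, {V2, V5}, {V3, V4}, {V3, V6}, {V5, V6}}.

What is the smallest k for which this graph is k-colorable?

2

V1 and V5 are adjacent, so at least 2 colors are needed.
One proper 2-coloring: V1=blue, V2=blue, V3=red, V4=blue, V5=red, V6=blue. No two adjacent vertices share a color.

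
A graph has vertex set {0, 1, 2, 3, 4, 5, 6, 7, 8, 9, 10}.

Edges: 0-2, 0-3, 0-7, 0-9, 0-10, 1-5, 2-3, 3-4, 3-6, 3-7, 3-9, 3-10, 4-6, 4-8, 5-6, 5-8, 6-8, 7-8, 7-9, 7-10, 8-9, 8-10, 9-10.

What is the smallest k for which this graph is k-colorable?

5

0, 3, 7, 9, 10 are mutually adjacent (a clique of size 5), so at least 5 colors are needed.
One proper 5-coloring: 0=b, 1=a, 2=c, 3=a, 4=c, 5=c, 6=b, 7=e, 8=a, 9=c, 10=d. No two adjacent vertices share a color.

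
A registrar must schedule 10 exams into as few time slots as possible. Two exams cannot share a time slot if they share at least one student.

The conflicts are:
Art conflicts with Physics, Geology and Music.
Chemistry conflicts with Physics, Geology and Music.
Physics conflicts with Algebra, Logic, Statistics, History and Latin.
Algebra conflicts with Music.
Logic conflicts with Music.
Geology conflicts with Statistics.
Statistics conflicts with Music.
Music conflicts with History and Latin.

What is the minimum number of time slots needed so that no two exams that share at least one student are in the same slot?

2

Art and Geology conflict, so at least 2 time slots are needed.
A valid assignment using 2 time slots: Art=2, Chemistry=2, Physics=1, Algebra=2, Logic=2, Geology=1, Statistics=2, Music=1, History=2, Latin=2. Every pair that conflicts lands in different time slots.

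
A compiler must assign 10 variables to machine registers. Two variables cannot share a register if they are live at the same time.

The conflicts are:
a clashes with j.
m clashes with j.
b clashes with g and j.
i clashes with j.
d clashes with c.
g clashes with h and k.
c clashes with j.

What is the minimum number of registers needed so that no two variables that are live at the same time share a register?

b and j conflict, so at least 2 registers are needed.
2 registers suffice: register 1 → {d, g, j}; register 2 → {a, m, b, i, c, h, k}. No two conflicting variables share a register.

2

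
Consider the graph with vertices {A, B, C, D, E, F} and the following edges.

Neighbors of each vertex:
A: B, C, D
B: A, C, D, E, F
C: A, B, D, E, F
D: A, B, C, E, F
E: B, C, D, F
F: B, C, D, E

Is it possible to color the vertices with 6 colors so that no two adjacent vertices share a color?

The chromatic number is 5. B, C, D, E, F form a clique, so at least 5 colors are needed.
5 colors suffice: color 1 → {C}; color 2 → {B}; color 3 → {D}; color 4 → {A, F}; color 5 → {E}.
Since 6 ≥ 5, a proper 6-coloring certainly exists.

Yes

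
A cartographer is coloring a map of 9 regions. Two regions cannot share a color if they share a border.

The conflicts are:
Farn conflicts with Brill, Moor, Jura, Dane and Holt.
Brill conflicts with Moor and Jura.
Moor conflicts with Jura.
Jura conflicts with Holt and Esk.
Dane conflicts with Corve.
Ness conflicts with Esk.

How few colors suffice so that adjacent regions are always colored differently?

4

Farn, Brill, Moor, Jura are mutually in conflict, so at least 4 colors are needed.
4 colors suffice: color 1 → {Jura, Dane, Ness}; color 2 → {Farn, Esk, Corve}; color 3 → {Brill, Holt}; color 4 → {Moor}. Every pair that conflicts lands in different colors.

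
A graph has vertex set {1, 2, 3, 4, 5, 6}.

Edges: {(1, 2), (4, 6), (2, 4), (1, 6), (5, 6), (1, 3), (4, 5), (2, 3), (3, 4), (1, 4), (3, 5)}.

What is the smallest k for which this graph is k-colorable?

4

1, 2, 3, 4 form a clique, so at least 4 colors are needed.
A valid assignment using 4 colors: 1=b, 2=d, 3=c, 4=a, 5=b, 6=c. Every edge joins two different colors.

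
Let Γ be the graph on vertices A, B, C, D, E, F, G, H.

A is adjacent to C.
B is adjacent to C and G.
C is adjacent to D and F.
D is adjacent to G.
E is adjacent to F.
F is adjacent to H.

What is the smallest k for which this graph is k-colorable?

2

B and C are adjacent, so at least 2 colors are needed.
2 colors suffice: color red → {C, E, G, H}; color blue → {A, B, D, F}. Every edge joins two different colors.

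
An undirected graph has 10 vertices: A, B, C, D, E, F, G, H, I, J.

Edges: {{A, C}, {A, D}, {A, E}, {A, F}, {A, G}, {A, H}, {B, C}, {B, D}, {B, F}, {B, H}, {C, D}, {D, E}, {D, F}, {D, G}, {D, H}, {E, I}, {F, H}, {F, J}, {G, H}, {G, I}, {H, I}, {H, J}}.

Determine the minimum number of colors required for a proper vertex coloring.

4

A, D, G, H form a clique, so at least 4 colors are needed.
4 colors suffice: A=3, B=3, C=1, D=2, E=1, F=4, G=4, H=1, I=2, J=2. Every edge joins two different colors.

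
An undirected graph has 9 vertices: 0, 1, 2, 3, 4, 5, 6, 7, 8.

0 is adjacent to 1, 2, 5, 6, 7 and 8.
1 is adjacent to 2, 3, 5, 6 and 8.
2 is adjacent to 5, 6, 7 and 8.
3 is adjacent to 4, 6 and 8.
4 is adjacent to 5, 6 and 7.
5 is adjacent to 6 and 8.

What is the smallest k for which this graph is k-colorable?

5

0, 1, 2, 5, 6 are mutually adjacent (a clique of size 5), so at least 5 colors are needed.
One proper 5-coloring: 0=purple, 1=green, 2=blue, 3=blue, 4=green, 5=yellow, 6=red, 7=red, 8=red. Each edge has distinct colors on its endpoints.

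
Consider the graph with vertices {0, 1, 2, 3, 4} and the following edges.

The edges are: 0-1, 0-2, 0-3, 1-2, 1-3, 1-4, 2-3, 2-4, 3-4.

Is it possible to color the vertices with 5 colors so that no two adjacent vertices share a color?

The chromatic number is 4. 1, 2, 3, 4 form a clique, so at least 4 colors are needed.
A valid assignment using 4 colors: 0=yellow, 1=blue, 2=green, 3=red, 4=yellow.
Since 5 ≥ 4, a proper 5-coloring certainly exists.

Yes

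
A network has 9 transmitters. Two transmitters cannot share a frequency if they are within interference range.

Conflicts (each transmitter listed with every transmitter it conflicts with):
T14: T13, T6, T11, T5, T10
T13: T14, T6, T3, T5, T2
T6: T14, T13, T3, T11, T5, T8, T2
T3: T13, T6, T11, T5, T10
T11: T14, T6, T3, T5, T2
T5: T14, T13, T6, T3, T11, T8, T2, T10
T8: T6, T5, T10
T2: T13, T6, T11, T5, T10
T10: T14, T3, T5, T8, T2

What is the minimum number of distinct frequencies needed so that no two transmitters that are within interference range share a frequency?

T14, T6, T11, T5 pairwise conflict, so at least 4 frequencies are needed.
Using 4 frequencies: T14=3, T13=4, T6=2, T3=3, T11=4, T5=1, T8=3, T2=3, T10=2. Every pair that conflicts lands in different frequencies.

4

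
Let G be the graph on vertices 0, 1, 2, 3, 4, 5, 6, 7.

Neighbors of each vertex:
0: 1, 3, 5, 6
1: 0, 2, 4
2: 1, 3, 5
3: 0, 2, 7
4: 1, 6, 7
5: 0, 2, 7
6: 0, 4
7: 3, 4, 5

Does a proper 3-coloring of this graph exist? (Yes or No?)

The chromatic number is 3. The cycle 7-5-0-6-4-7 has odd length 5, so it cannot be 2-colored; at least 3 colors are needed.
3 colors suffice: color red → {0, 2, 4}; color blue → {1, 3, 5, 6}; color green → {7}.
That is already a proper 3-coloring.

Yes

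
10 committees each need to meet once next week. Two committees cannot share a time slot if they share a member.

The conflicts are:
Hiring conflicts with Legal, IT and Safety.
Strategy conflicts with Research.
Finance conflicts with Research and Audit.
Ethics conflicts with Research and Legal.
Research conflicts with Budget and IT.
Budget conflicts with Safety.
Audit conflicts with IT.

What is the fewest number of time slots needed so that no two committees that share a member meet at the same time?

The cycle Research-Budget-Safety-Hiring-IT-Research has odd length 5, so it cannot be 2-colored; at least 3 time slots are needed.
A valid assignment using 3 time slots: Hiring=1, Strategy=2, Finance=2, Ethics=2, Research=1, Legal=3, Budget=3, Audit=1, IT=2, Safety=2. No two conflicting committees share a time slot.

3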